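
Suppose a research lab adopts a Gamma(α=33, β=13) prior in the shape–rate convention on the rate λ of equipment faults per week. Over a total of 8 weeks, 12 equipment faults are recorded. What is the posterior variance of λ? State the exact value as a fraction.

5/49

Total count 12 over total exposure 8 weeks.
The Gamma prior is conjugate for the Poisson rate, so λ | data ~ Gamma(33+12, 13+8) = Gamma(45, 21).
Posterior variance = α'/β'² = 45/441 = 5/49.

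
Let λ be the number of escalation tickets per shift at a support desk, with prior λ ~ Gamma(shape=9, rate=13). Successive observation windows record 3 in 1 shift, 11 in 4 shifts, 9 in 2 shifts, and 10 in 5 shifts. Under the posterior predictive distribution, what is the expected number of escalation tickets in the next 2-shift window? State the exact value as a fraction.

Total count: 3 + 11 + 9 + 10 = 33.
Total exposure: 1 + 4 + 2 + 5 = 12 shifts.
Conjugate update: add total count to the shape and total exposure to the rate, giving Gamma(42, 25).
Predictive mean over a 2-shift window = T·E[λ|data] = 2·42/25 = 84/25.

84/25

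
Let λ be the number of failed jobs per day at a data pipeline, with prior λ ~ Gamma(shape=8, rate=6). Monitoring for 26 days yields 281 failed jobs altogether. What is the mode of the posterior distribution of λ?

Total count 281 over total exposure 26 days.
Conjugate update: add total count to the shape and total exposure to the rate, giving Gamma(289, 32).
Posterior mode = (α'−1)/β' = 288/32 = 9.

9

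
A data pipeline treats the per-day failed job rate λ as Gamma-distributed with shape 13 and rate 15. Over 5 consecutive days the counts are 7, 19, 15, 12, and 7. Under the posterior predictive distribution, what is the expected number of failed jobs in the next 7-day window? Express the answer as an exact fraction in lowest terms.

511/20

Total count: 7 + 19 + 15 + 12 + 7 = 60.
Total exposure: 5 days.
Posterior: α' = 13 + 60 = 73, β' = 15 + 5 = 20.
Predictive mean over a 7-day window = T·E[λ|data] = 7·73/20 = 511/20.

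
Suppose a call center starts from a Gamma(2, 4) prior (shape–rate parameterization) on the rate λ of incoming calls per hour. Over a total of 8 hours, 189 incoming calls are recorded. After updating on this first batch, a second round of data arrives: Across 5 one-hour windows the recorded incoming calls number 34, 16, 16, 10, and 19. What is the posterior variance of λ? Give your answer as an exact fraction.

286/289

Total count 189 over total exposure 8 hours.
After the first batch: Gamma(2 + 189, 4 + 8) = Gamma(191, 12).
Total count: 34 + 16 + 16 + 10 + 19 = 95.
Total exposure: 5 hours.
After the second batch: Gamma(191 + 95, 12 + 5) = Gamma(286, 17).
Posterior variance = α'/β'² = 286/289.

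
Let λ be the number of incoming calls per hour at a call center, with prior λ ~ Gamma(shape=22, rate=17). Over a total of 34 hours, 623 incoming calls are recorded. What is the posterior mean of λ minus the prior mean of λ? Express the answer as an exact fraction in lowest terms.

Total count 623 over total exposure 34 hours.
Posterior: α' = 22 + 623 = 645, β' = 17 + 34 = 51.
Posterior mean = 645/51 = 215/17; prior mean = 22/17 = 22/17. Difference = 215/17 − 22/17 = 193/17.

193/17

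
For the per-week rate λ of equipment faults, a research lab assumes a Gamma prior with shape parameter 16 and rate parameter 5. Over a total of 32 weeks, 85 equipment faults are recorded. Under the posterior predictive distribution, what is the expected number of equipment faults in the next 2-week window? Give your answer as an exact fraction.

Total count 85 over total exposure 32 weeks.
Conjugate update: add total count to the shape and total exposure to the rate, giving Gamma(101, 37).
Predictive mean over a 2-week window = T·E[λ|data] = 2·101/37 = 202/37.

202/37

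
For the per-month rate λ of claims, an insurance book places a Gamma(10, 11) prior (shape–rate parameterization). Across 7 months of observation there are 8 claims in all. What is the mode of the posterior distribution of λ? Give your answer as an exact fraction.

Total count 8 over total exposure 7 months.
Gamma(α, β) with Poisson data over total exposure Σt gives posterior Gamma(α+Σx, β+Σt) = Gamma(18, 18).
Posterior mode = (α'−1)/β' = 17/18.

17/18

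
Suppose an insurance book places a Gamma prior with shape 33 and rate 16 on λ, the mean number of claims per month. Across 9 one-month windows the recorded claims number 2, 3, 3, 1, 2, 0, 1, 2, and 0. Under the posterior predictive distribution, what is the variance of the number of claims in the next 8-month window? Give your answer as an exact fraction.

Total count: 2 + 3 + 3 + 1 + 2 + 0 + 1 + 2 + 0 = 14.
Total exposure: 9 months.
Posterior: α' = 33 + 14 = 47, β' = 16 + 9 = 25.
The posterior predictive for a window of length T is Negative Binomial with variance T·α'·(β'+T)/β'² = 8·47·33/625 = 12408/625.

12408/625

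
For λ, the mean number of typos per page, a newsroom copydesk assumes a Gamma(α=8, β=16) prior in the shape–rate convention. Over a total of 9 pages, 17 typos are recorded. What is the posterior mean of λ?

1

Total count 17 over total exposure 9 pages.
By Gamma–Poisson conjugacy, the posterior is Gamma(α + Σx, β + Σt) = Gamma(8 + 17, 16 + 9) = Gamma(25, 25).
Posterior mean = α'/β' = 25/25 = 1.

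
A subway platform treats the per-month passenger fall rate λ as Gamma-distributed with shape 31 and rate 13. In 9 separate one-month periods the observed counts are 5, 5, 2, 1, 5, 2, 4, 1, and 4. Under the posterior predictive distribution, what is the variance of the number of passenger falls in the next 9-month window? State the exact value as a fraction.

4185/121

Total count: 5 + 5 + 2 + 1 + 5 + 2 + 4 + 1 + 4 = 29.
Total exposure: 9 months.
Posterior: α' = 31 + 29 = 60, β' = 13 + 9 = 22.
The posterior predictive for a window of length T is Negative Binomial with variance T·α'·(β'+T)/β'² = 9·60·31/484 = 4185/121.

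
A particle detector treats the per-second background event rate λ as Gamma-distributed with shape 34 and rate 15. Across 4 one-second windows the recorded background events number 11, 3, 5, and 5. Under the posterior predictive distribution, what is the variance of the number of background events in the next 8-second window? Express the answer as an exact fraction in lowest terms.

Total count: 11 + 3 + 5 + 5 = 24.
Total exposure: 4 seconds.
Posterior: α' = 34 + 24 = 58, β' = 15 + 4 = 19.
The posterior predictive for a window of length T is Negative Binomial with variance T·α'·(β'+T)/β'² = 8·58·27/361 = 12528/361.

12528/361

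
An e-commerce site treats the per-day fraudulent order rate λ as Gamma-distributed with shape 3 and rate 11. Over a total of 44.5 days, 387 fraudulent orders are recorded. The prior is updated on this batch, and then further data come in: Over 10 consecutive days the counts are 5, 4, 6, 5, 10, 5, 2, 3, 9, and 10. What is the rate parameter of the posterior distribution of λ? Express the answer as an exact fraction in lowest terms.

Total count 387 over total exposure 44.5 days.
After the first batch: Gamma(3 + 387, 11 + 44.5) = Gamma(390, 111/2).
Total count: 5 + 4 + 6 + 5 + 10 + 5 + 2 + 3 + 9 + 10 = 59.
Total exposure: 10 days.
After the second batch: Gamma(390 + 59, 111/2 + 10) = Gamma(449, 131/2).

131/2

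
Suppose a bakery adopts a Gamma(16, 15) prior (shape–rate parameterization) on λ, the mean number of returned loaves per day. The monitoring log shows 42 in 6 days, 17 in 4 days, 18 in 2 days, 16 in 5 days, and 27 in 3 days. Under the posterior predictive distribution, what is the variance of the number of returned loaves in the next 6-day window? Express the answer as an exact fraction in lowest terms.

33456/1225

Total count: 42 + 17 + 18 + 16 + 27 = 120.
Total exposure: 6 + 4 + 2 + 5 + 3 = 20 days.
The Gamma prior is conjugate for the Poisson rate, so λ | data ~ Gamma(16+120, 15+20) = Gamma(136, 35).
The posterior predictive for a window of length T is Negative Binomial with variance T·α'·(β'+T)/β'² = 6·136·41/1225 = 33456/1225.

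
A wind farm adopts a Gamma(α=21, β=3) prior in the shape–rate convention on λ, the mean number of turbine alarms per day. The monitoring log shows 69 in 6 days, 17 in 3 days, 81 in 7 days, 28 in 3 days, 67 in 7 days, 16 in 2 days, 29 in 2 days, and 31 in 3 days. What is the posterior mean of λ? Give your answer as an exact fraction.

Total count: 69 + 17 + 81 + 28 + 67 + 16 + 29 + 31 = 338.
Total exposure: 6 + 3 + 7 + 3 + 7 + 2 + 2 + 3 = 33 days.
Posterior: α' = 21 + 338 = 359, β' = 3 + 33 = 36.
Posterior mean = α'/β' = 359/36.

359/36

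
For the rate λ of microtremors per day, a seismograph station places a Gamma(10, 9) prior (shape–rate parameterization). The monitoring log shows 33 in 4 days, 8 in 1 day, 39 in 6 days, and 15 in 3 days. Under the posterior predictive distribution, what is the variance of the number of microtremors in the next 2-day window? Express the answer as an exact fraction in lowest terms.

Total count: 33 + 8 + 39 + 15 = 95.
Total exposure: 4 + 1 + 6 + 3 = 14 days.
By Gamma–Poisson conjugacy, the posterior is Gamma(α + Σx, β + Σt) = Gamma(10 + 95, 9 + 14) = Gamma(105, 23).
The posterior predictive for a window of length T is Negative Binomial with variance T·α'·(β'+T)/β'² = 2·105·25/529 = 5250/529.

5250/529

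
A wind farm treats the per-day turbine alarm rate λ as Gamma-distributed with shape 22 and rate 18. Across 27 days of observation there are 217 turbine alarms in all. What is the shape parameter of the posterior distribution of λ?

239

Total count 217 over total exposure 27 days.
Gamma(α, β) with Poisson data over total exposure Σt gives posterior Gamma(α+Σx, β+Σt) = Gamma(239, 45).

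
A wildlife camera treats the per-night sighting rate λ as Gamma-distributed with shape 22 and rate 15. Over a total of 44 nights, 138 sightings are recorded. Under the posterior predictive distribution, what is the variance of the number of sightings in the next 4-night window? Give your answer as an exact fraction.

40320/3481

Total count 138 over total exposure 44 nights.
Gamma(α, β) with Poisson data over total exposure Σt gives posterior Gamma(α+Σx, β+Σt) = Gamma(160, 59).
The posterior predictive for a window of length T is Negative Binomial with variance T·α'·(β'+T)/β'² = 4·160·63/3481 = 40320/3481.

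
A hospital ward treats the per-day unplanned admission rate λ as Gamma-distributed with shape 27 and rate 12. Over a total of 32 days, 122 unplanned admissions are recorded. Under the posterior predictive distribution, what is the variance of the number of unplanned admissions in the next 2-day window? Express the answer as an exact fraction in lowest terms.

3427/484

Total count 122 over total exposure 32 days.
Posterior: α' = 27 + 122 = 149, β' = 12 + 32 = 44.
The posterior predictive for a window of length T is Negative Binomial with variance T·α'·(β'+T)/β'² = 2·149·46/1936 = 3427/484.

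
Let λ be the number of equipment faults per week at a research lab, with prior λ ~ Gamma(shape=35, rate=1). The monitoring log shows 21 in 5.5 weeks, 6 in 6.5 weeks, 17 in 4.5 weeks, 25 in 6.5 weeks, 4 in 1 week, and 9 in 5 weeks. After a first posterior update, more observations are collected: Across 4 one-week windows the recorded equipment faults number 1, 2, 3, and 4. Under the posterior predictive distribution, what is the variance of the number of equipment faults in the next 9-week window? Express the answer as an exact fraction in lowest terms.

49149/1156

Total count: 21 + 6 + 17 + 25 + 4 + 9 = 82.
Total exposure: 5.5 + 6.5 + 4.5 + 6.5 + 1 + 5 = 29 weeks.
After the first batch: Gamma(35 + 82, 1 + 29) = Gamma(117, 30).
Total count: 1 + 2 + 3 + 4 = 10.
Total exposure: 4 weeks.
After the second batch: Gamma(117 + 10, 30 + 4) = Gamma(127, 34).
The posterior predictive for a window of length T is Negative Binomial with variance T·α'·(β'+T)/β'² = 9·127·43/1156 = 49149/1156.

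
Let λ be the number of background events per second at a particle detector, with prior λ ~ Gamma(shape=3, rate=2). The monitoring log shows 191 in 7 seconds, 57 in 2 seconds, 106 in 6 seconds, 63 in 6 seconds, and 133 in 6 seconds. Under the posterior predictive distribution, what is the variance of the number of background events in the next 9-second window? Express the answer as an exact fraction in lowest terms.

189126/841

Total count: 191 + 57 + 106 + 63 + 133 = 550.
Total exposure: 7 + 2 + 6 + 6 + 6 = 27 seconds.
The Gamma prior is conjugate for the Poisson rate, so λ | data ~ Gamma(3+550, 2+27) = Gamma(553, 29).
The posterior predictive for a window of length T is Negative Binomial with variance T·α'·(β'+T)/β'² = 9·553·38/841 = 189126/841.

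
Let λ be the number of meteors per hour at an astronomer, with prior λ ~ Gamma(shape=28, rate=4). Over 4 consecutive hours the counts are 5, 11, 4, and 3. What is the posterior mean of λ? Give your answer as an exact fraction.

Total count: 5 + 11 + 4 + 3 = 23.
Total exposure: 4 hours.
By Gamma–Poisson conjugacy, the posterior is Gamma(α + Σx, β + Σt) = Gamma(28 + 23, 4 + 4) = Gamma(51, 8).
Posterior mean = α'/β' = 51/8.

51/8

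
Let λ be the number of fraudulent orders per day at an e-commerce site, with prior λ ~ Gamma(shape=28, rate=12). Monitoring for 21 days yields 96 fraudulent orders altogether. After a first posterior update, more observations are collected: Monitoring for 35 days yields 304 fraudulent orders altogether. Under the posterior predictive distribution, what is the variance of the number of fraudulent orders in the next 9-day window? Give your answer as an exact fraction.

Total count 96 over total exposure 21 days.
After the first batch: Gamma(28 + 96, 12 + 21) = Gamma(124, 33).
Total count 304 over total exposure 35 days.
After the second batch: Gamma(124 + 304, 33 + 35) = Gamma(428, 68).
The posterior predictive for a window of length T is Negative Binomial with variance T·α'·(β'+T)/β'² = 9·428·77/4624 = 74151/1156.

74151/1156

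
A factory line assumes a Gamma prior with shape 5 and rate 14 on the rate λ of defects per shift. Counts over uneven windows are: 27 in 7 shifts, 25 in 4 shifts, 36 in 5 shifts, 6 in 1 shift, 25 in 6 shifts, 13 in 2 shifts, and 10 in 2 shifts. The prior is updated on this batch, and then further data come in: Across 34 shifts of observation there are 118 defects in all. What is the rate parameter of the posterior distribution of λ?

Total count: 27 + 25 + 36 + 6 + 25 + 13 + 10 = 142.
Total exposure: 7 + 4 + 5 + 1 + 6 + 2 + 2 = 27 shifts.
After the first batch: Gamma(5 + 142, 14 + 27) = Gamma(147, 41).
Total count 118 over total exposure 34 shifts.
After the second batch: Gamma(147 + 118, 41 + 34) = Gamma(265, 75).

75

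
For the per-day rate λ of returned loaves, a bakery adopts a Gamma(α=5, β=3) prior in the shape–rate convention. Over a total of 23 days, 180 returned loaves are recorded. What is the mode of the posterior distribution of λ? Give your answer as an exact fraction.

92/13

Total count 180 over total exposure 23 days.
Posterior: α' = 5 + 180 = 185, β' = 3 + 23 = 26.
Posterior mode = (α'−1)/β' = 184/26 = 92/13.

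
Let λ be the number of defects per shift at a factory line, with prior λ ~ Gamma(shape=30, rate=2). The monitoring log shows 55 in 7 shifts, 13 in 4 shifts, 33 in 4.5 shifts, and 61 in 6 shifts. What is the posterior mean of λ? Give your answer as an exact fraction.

384/47

Total count: 55 + 13 + 33 + 61 = 162.
Total exposure: 7 + 4 + 4.5 + 6 = 21.5 shifts.
The Gamma prior is conjugate for the Poisson rate, so λ | data ~ Gamma(30+162, 2+21.5) = Gamma(192, 47/2).
Posterior mean = α'/β' = 192/(47/2) = 384/47.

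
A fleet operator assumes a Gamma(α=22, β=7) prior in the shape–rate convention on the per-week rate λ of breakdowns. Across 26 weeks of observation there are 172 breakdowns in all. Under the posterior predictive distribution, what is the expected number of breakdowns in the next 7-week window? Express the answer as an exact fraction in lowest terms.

1358/33

Total count 172 over total exposure 26 weeks.
Conjugate update: add total count to the shape and total exposure to the rate, giving Gamma(194, 33).
Predictive mean over a 7-week window = T·E[λ|data] = 7·194/33 = 1358/33.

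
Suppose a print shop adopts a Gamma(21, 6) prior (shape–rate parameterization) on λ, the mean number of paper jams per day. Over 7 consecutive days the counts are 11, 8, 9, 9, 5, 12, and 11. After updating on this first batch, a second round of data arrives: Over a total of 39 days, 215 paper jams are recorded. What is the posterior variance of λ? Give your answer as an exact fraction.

Total count: 11 + 8 + 9 + 9 + 5 + 12 + 11 = 65.
Total exposure: 7 days.
After the first batch: Gamma(21 + 65, 6 + 7) = Gamma(86, 13).
Total count 215 over total exposure 39 days.
After the second batch: Gamma(86 + 215, 13 + 39) = Gamma(301, 52).
Posterior variance = α'/β'² = 301/2704.

301/2704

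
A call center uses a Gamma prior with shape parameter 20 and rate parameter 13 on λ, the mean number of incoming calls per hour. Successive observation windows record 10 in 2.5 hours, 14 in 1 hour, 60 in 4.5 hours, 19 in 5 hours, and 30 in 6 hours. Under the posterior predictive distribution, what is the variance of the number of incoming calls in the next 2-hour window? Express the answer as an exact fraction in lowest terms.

2601/256

Total count: 10 + 14 + 60 + 19 + 30 = 133.
Total exposure: 2.5 + 1 + 4.5 + 5 + 6 = 19 hours.
The Gamma prior is conjugate for the Poisson rate, so λ | data ~ Gamma(20+133, 13+19) = Gamma(153, 32).
The posterior predictive for a window of length T is Negative Binomial with variance T·α'·(β'+T)/β'² = 2·153·34/1024 = 2601/256.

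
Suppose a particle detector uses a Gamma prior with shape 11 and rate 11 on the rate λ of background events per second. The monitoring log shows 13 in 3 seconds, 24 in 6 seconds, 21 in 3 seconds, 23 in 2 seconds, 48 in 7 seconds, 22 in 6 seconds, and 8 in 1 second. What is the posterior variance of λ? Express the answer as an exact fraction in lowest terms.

170/1521

Total count: 13 + 24 + 21 + 23 + 48 + 22 + 8 = 159.
Total exposure: 3 + 6 + 3 + 2 + 7 + 6 + 1 = 28 seconds.
Posterior: α' = 11 + 159 = 170, β' = 11 + 28 = 39.
Posterior variance = α'/β'² = 170/1521.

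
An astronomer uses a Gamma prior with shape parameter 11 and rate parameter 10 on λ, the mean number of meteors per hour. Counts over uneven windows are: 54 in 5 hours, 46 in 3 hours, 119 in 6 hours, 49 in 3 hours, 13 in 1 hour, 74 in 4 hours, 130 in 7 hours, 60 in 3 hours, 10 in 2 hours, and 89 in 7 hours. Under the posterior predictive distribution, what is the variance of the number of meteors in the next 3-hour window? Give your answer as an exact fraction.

Total count: 54 + 46 + 119 + 49 + 13 + 74 + 130 + 60 + 10 + 89 = 644.
Total exposure: 5 + 3 + 6 + 3 + 1 + 4 + 7 + 3 + 2 + 7 = 41 hours.
The Gamma prior is conjugate for the Poisson rate, so λ | data ~ Gamma(11+644, 10+41) = Gamma(655, 51).
The posterior predictive for a window of length T is Negative Binomial with variance T·α'·(β'+T)/β'² = 3·655·54/2601 = 11790/289.

11790/289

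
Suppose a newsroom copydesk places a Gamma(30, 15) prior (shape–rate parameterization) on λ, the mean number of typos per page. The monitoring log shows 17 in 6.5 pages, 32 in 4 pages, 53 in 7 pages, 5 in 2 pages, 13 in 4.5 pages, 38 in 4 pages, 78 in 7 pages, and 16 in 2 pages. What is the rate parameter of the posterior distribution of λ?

Total count: 17 + 32 + 53 + 5 + 13 + 38 + 78 + 16 = 252.
Total exposure: 6.5 + 4 + 7 + 2 + 4.5 + 4 + 7 + 2 = 37 pages.
The Gamma prior is conjugate for the Poisson rate, so λ | data ~ Gamma(30+252, 15+37) = Gamma(282, 52).

52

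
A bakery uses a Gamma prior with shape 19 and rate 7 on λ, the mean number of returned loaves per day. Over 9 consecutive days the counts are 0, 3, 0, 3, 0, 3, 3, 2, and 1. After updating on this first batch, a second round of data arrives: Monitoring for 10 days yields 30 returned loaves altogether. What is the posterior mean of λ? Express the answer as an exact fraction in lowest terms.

Total count: 0 + 3 + 0 + 3 + 0 + 3 + 3 + 2 + 1 = 15.
Total exposure: 9 days.
After the first batch: Gamma(19 + 15, 7 + 9) = Gamma(34, 16).
Total count 30 over total exposure 10 days.
After the second batch: Gamma(34 + 30, 16 + 10) = Gamma(64, 26).
Posterior mean = α'/β' = 64/26 = 32/13.

32/13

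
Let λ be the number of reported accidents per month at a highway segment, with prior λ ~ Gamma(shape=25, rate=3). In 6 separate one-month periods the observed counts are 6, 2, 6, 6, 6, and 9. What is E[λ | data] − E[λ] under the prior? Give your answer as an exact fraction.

Total count: 6 + 2 + 6 + 6 + 6 + 9 = 35.
Total exposure: 6 months.
By Gamma–Poisson conjugacy, the posterior is Gamma(α + Σx, β + Σt) = Gamma(25 + 35, 3 + 6) = Gamma(60, 9).
Posterior mean = 60/9 = 20/3; prior mean = 25/3 = 25/3. Difference = 20/3 − 25/3 = -5/3.

-5/3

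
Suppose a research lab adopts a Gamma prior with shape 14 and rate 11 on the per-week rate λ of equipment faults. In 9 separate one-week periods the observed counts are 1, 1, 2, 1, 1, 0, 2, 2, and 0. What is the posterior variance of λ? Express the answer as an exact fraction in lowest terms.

Total count: 1 + 1 + 2 + 1 + 1 + 0 + 2 + 2 + 0 = 10.
Total exposure: 9 weeks.
Posterior: α' = 14 + 10 = 24, β' = 11 + 9 = 20.
Posterior variance = α'/β'² = 24/400 = 3/50.

3/50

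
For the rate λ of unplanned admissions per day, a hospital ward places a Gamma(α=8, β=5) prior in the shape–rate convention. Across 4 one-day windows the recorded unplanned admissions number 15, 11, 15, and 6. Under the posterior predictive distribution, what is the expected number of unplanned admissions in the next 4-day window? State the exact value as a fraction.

220/9

Total count: 15 + 11 + 15 + 6 = 47.
Total exposure: 4 days.
The Gamma prior is conjugate for the Poisson rate, so λ | data ~ Gamma(8+47, 5+4) = Gamma(55, 9).
Predictive mean over a 4-day window = T·E[λ|data] = 4·55/9 = 220/9.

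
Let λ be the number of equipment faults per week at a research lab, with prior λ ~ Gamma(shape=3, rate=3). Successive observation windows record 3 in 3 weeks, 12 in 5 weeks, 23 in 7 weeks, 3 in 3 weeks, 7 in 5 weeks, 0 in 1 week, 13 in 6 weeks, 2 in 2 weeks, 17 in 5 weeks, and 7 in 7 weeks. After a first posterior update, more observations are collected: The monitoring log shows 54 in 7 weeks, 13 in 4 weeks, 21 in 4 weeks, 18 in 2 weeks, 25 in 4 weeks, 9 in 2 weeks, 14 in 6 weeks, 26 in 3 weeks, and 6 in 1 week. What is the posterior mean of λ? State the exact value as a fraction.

Total count: 3 + 12 + 23 + 3 + 7 + 0 + 13 + 2 + 17 + 7 = 87.
Total exposure: 3 + 5 + 7 + 3 + 5 + 1 + 6 + 2 + 5 + 7 = 44 weeks.
After the first batch: Gamma(3 + 87, 3 + 44) = Gamma(90, 47).
Total count: 54 + 13 + 21 + 18 + 25 + 9 + 14 + 26 + 6 = 186.
Total exposure: 7 + 4 + 4 + 2 + 4 + 2 + 6 + 3 + 1 = 33 weeks.
After the second batch: Gamma(90 + 186, 47 + 33) = Gamma(276, 80).
Posterior mean = α'/β' = 276/80 = 69/20.

69/20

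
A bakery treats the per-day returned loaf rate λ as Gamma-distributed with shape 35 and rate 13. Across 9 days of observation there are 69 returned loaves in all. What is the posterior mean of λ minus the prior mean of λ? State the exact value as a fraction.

Total count 69 over total exposure 9 days.
Conjugate update: add total count to the shape and total exposure to the rate, giving Gamma(104, 22).
Posterior mean = 104/22 = 52/11; prior mean = 35/13 = 35/13. Difference = 52/11 − 35/13 = 291/143.

291/143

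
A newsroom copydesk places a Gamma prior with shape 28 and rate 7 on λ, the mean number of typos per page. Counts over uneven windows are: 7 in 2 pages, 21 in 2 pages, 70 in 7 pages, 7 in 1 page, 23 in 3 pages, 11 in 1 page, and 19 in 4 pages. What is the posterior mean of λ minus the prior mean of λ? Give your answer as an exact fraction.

26/9

Total count: 7 + 21 + 70 + 7 + 23 + 11 + 19 = 158.
Total exposure: 2 + 2 + 7 + 1 + 3 + 1 + 4 = 20 pages.
The Gamma prior is conjugate for the Poisson rate, so λ | data ~ Gamma(28+158, 7+20) = Gamma(186, 27).
Posterior mean = 186/27 = 62/9; prior mean = 28/7 = 4. Difference = 62/9 − 4 = 26/9.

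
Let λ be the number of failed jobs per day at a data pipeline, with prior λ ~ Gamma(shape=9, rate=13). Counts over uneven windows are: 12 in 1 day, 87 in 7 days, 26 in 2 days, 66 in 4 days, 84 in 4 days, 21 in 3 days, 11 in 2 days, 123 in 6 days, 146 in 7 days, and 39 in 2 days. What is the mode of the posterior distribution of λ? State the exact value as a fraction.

Total count: 12 + 87 + 26 + 66 + 84 + 21 + 11 + 123 + 146 + 39 = 615.
Total exposure: 1 + 7 + 2 + 4 + 4 + 3 + 2 + 6 + 7 + 2 = 38 days.
By Gamma–Poisson conjugacy, the posterior is Gamma(α + Σx, β + Σt) = Gamma(9 + 615, 13 + 38) = Gamma(624, 51).
Posterior mode = (α'−1)/β' = 623/51.

623/51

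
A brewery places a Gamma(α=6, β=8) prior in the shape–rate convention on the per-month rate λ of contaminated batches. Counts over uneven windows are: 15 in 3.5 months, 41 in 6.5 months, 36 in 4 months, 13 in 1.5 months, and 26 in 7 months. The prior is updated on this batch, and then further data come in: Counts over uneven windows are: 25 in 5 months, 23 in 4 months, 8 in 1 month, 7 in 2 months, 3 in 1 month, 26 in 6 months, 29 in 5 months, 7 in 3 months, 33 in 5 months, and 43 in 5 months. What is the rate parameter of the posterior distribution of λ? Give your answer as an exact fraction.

135/2

Total count: 15 + 41 + 36 + 13 + 26 = 131.
Total exposure: 3.5 + 6.5 + 4 + 1.5 + 7 = 22.5 months.
After the first batch: Gamma(6 + 131, 8 + 22.5) = Gamma(137, 61/2).
Total count: 25 + 23 + 8 + 7 + 3 + 26 + 29 + 7 + 33 + 43 = 204.
Total exposure: 5 + 4 + 1 + 2 + 1 + 6 + 5 + 3 + 5 + 5 = 37 months.
After the second batch: Gamma(137 + 204, 61/2 + 37) = Gamma(341, 135/2).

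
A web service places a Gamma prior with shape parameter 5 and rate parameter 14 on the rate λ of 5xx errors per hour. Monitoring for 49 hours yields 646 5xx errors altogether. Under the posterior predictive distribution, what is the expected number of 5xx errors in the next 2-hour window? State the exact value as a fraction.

Total count 646 over total exposure 49 hours.
The Gamma prior is conjugate for the Poisson rate, so λ | data ~ Gamma(5+646, 14+49) = Gamma(651, 63).
Predictive mean over a 2-hour window = T·E[λ|data] = 2·651/63 = 62/3.

62/3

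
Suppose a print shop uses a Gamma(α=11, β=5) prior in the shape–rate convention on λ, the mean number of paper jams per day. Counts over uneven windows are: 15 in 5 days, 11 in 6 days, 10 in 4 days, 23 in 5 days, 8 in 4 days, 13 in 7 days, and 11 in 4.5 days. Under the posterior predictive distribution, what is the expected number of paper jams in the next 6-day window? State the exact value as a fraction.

136/9

Total count: 15 + 11 + 10 + 23 + 8 + 13 + 11 = 91.
Total exposure: 5 + 6 + 4 + 5 + 4 + 7 + 4.5 = 35.5 days.
Posterior: α' = 11 + 91 = 102, β' = 5 + 35.5 = 81/2.
Predictive mean over a 6-day window = T·E[λ|data] = 6·102/(81/2) = 136/9.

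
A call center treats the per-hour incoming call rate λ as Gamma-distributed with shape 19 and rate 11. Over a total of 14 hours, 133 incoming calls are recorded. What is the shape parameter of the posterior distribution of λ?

152

Total count 133 over total exposure 14 hours.
Posterior: α' = 19 + 133 = 152, β' = 11 + 14 = 25.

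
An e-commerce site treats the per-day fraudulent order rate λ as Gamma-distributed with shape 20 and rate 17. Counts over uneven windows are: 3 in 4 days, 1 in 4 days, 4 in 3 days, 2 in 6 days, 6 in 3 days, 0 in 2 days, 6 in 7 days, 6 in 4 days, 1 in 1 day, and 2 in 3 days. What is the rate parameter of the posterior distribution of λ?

54

Total count: 3 + 1 + 4 + 2 + 6 + 0 + 6 + 6 + 1 + 2 = 31.
Total exposure: 4 + 4 + 3 + 6 + 3 + 2 + 7 + 4 + 1 + 3 = 37 days.
The Gamma prior is conjugate for the Poisson rate, so λ | data ~ Gamma(20+31, 17+37) = Gamma(51, 54).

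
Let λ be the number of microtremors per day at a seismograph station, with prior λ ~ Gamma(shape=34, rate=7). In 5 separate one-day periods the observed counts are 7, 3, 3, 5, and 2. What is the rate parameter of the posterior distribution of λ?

Total count: 7 + 3 + 3 + 5 + 2 = 20.
Total exposure: 5 days.
The Gamma prior is conjugate for the Poisson rate, so λ | data ~ Gamma(34+20, 7+5) = Gamma(54, 12).

12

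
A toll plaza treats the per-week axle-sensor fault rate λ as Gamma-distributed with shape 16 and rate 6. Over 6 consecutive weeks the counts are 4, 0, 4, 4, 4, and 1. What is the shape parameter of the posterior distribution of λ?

33

Total count: 4 + 0 + 4 + 4 + 4 + 1 = 17.
Total exposure: 6 weeks.
Posterior: α' = 16 + 17 = 33, β' = 6 + 6 = 12.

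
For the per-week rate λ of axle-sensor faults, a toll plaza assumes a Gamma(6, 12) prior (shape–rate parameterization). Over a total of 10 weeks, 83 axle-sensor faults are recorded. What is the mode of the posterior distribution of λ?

Total count 83 over total exposure 10 weeks.
Posterior: α' = 6 + 83 = 89, β' = 12 + 10 = 22.
Posterior mode = (α'−1)/β' = 88/22 = 4.

4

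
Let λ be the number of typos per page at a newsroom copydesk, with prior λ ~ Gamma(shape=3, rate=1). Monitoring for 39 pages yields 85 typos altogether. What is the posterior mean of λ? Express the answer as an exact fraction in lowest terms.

Total count 85 over total exposure 39 pages.
Gamma(α, β) with Poisson data over total exposure Σt gives posterior Gamma(α+Σx, β+Σt) = Gamma(88, 40).
Posterior mean = α'/β' = 88/40 = 11/5.

11/5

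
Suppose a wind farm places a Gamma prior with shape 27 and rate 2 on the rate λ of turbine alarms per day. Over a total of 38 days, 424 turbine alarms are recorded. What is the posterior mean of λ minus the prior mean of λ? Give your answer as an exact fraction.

Total count 424 over total exposure 38 days.
Posterior: α' = 27 + 424 = 451, β' = 2 + 38 = 40.
Posterior mean = 451/40 = 451/40; prior mean = 27/2 = 27/2. Difference = 451/40 − 27/2 = -89/40.

-89/40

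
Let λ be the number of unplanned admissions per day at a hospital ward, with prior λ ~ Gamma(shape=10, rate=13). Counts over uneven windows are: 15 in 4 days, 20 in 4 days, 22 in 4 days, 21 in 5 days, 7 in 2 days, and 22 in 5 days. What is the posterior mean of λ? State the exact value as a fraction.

117/37

Total count: 15 + 20 + 22 + 21 + 7 + 22 = 107.
Total exposure: 4 + 4 + 4 + 5 + 2 + 5 = 24 days.
Posterior: α' = 10 + 107 = 117, β' = 13 + 24 = 37.
Posterior mean = α'/β' = 117/37.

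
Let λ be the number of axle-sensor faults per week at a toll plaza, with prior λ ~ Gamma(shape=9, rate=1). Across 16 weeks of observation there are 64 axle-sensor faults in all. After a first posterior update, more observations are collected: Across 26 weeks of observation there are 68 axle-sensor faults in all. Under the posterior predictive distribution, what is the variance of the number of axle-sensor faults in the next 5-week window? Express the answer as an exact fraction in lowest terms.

Total count 64 over total exposure 16 weeks.
After the first batch: Gamma(9 + 64, 1 + 16) = Gamma(73, 17).
Total count 68 over total exposure 26 weeks.
After the second batch: Gamma(73 + 68, 17 + 26) = Gamma(141, 43).
The posterior predictive for a window of length T is Negative Binomial with variance T·α'·(β'+T)/β'² = 5·141·48/1849 = 33840/1849.

33840/1849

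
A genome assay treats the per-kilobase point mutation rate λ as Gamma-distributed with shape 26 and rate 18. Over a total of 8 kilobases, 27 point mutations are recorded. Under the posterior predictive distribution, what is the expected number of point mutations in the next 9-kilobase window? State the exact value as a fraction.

Total count 27 over total exposure 8 kilobases.
The Gamma prior is conjugate for the Poisson rate, so λ | data ~ Gamma(26+27, 18+8) = Gamma(53, 26).
Predictive mean over a 9-kilobase window = T·E[λ|data] = 9·53/26 = 477/26.

477/26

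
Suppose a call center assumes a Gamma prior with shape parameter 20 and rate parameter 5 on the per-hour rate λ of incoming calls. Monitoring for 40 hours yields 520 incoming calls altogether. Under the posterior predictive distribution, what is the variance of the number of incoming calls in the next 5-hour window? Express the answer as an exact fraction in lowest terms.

Total count 520 over total exposure 40 hours.
Posterior: α' = 20 + 520 = 540, β' = 5 + 40 = 45.
The posterior predictive for a window of length T is Negative Binomial with variance T·α'·(β'+T)/β'² = 5·540·50/2025 = 200/3.

200/3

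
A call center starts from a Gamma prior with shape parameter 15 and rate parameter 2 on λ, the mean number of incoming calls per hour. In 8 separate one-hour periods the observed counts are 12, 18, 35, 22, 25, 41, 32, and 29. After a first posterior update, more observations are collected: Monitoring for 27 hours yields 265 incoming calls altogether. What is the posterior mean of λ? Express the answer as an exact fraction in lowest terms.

494/37

Total count: 12 + 18 + 35 + 22 + 25 + 41 + 32 + 29 = 214.
Total exposure: 8 hours.
After the first batch: Gamma(15 + 214, 2 + 8) = Gamma(229, 10).
Total count 265 over total exposure 27 hours.
After the second batch: Gamma(229 + 265, 10 + 27) = Gamma(494, 37).
Posterior mean = α'/β' = 494/37.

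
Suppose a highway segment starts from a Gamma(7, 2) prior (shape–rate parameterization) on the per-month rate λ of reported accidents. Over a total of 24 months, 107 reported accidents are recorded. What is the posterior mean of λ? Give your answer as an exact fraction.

57/13

Total count 107 over total exposure 24 months.
Conjugate update: add total count to the shape and total exposure to the rate, giving Gamma(114, 26).
Posterior mean = α'/β' = 114/26 = 57/13.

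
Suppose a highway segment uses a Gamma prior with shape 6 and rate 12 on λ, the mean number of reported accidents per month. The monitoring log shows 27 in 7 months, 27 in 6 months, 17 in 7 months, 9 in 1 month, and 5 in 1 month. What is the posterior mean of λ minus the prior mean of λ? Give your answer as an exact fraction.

Total count: 27 + 27 + 17 + 9 + 5 = 85.
Total exposure: 7 + 6 + 7 + 1 + 1 = 22 months.
The Gamma prior is conjugate for the Poisson rate, so λ | data ~ Gamma(6+85, 12+22) = Gamma(91, 34).
Posterior mean = 91/34 = 91/34; prior mean = 6/12 = 1/2. Difference = 91/34 − 1/2 = 37/17.

37/17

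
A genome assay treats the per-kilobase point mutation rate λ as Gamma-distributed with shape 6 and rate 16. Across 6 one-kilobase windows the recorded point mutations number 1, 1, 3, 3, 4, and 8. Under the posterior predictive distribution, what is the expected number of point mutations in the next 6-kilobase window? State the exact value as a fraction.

78/11

Total count: 1 + 1 + 3 + 3 + 4 + 8 = 20.
Total exposure: 6 kilobases.
Posterior: α' = 6 + 20 = 26, β' = 16 + 6 = 22.
Predictive mean over a 6-kilobase window = T·E[λ|data] = 6·26/22 = 78/11.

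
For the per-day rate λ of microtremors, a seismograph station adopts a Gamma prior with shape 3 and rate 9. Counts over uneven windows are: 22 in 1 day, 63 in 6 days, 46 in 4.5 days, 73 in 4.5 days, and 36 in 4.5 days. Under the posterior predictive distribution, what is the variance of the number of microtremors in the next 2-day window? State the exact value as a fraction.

Total count: 22 + 63 + 46 + 73 + 36 = 240.
Total exposure: 1 + 6 + 4.5 + 4.5 + 4.5 = 20.5 days.
Posterior: α' = 3 + 240 = 243, β' = 9 + 20.5 = 59/2.
The posterior predictive for a window of length T is Negative Binomial with variance T·α'·(β'+T)/β'² = 2·243·(63/2)/(3481/4) = 61236/3481.

61236/3481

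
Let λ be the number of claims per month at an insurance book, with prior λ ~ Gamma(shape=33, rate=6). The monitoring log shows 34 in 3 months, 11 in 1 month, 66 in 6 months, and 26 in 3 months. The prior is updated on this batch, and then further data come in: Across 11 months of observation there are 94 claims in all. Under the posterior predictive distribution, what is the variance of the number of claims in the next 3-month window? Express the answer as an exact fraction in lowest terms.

Total count: 34 + 11 + 66 + 26 = 137.
Total exposure: 3 + 1 + 6 + 3 = 13 months.
After the first batch: Gamma(33 + 137, 6 + 13) = Gamma(170, 19).
Total count 94 over total exposure 11 months.
After the second batch: Gamma(170 + 94, 19 + 11) = Gamma(264, 30).
The posterior predictive for a window of length T is Negative Binomial with variance T·α'·(β'+T)/β'² = 3·264·33/900 = 726/25.

726/25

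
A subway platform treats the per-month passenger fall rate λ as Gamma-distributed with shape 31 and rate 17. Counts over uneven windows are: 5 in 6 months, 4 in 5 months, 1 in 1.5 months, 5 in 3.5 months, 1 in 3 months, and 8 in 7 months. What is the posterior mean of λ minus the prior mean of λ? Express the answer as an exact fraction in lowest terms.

Total count: 5 + 4 + 1 + 5 + 1 + 8 = 24.
Total exposure: 6 + 5 + 1.5 + 3.5 + 3 + 7 = 26 months.
Gamma(α, β) with Poisson data over total exposure Σt gives posterior Gamma(α+Σx, β+Σt) = Gamma(55, 43).
Posterior mean = 55/43 = 55/43; prior mean = 31/17 = 31/17. Difference = 55/43 − 31/17 = -398/731.

-398/731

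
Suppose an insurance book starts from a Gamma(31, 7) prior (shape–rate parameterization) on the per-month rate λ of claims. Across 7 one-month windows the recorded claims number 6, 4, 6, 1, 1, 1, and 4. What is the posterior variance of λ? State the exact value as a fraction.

Total count: 6 + 4 + 6 + 1 + 1 + 1 + 4 = 23.
Total exposure: 7 months.
Conjugate update: add total count to the shape and total exposure to the rate, giving Gamma(54, 14).
Posterior variance = α'/β'² = 54/196 = 27/98.

27/98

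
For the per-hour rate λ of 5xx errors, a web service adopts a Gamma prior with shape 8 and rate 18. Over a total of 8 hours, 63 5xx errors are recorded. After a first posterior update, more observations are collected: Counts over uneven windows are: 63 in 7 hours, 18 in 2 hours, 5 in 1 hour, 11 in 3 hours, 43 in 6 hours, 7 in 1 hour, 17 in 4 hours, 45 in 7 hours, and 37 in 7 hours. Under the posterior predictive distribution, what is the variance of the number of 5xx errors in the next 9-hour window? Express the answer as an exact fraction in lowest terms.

Total count 63 over total exposure 8 hours.
After the first batch: Gamma(8 + 63, 18 + 8) = Gamma(71, 26).
Total count: 63 + 18 + 5 + 11 + 43 + 7 + 17 + 45 + 37 = 246.
Total exposure: 7 + 2 + 1 + 3 + 6 + 1 + 4 + 7 + 7 = 38 hours.
After the second batch: Gamma(71 + 246, 26 + 38) = Gamma(317, 64).
The posterior predictive for a window of length T is Negative Binomial with variance T·α'·(β'+T)/β'² = 9·317·73/4096 = 208269/4096.

208269/4096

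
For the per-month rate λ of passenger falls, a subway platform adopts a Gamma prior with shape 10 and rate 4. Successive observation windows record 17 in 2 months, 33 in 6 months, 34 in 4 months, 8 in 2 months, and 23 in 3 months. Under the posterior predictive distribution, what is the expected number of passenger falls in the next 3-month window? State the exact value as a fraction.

125/7

Total count: 17 + 33 + 34 + 8 + 23 = 115.
Total exposure: 2 + 6 + 4 + 2 + 3 = 17 months.
Conjugate update: add total count to the shape and total exposure to the rate, giving Gamma(125, 21).
Predictive mean over a 3-month window = T·E[λ|data] = 3·125/21 = 125/7.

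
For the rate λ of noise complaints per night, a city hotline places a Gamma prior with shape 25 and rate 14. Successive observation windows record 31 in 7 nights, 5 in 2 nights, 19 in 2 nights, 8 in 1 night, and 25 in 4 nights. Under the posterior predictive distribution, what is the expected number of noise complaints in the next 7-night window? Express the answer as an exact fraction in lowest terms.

791/30

Total count: 31 + 5 + 19 + 8 + 25 = 88.
Total exposure: 7 + 2 + 2 + 1 + 4 = 16 nights.
The Gamma prior is conjugate for the Poisson rate, so λ | data ~ Gamma(25+88, 14+16) = Gamma(113, 30).
Predictive mean over a 7-night window = T·E[λ|data] = 7·113/30 = 791/30.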